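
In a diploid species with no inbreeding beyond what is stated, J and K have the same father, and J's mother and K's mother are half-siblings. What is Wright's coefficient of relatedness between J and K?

0.3125

Relatedness sums over independent paths through distinct common ancestors.
J and K are related in two ways: half-sibs through their shared father (r = 1/4) and half first cousins through their mothers (r = 1/16).
r = 1/4 + 1/16 = 0.3125.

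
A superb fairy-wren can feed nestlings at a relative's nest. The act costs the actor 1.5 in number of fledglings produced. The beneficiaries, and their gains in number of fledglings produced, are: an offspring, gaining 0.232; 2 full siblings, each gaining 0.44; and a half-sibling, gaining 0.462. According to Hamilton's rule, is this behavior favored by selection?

No

Hamilton's rule: the trait is favored when the sum of r·B over every recipient exceeds the actor's cost C.
r to an offspring = 1/2 (one parent–offspring link: r = (1/2)^1 = 1/2).
r to a full sibling = 0.5 (full sibs share both parents — two paths of length 2: r = 2·(1/2)^2 = 1/2).
r to a half-sibling = 0.25 (half-sibs share one parent — one path of length 2: r = (1/2)^2 = 1/4).
Summing one r·B term per recipient: 1·0.5·0.232 + 2·0.5·0.44 + 1·0.25·0.462 = 0.6715.
0.6715 < 1.5: the indirect benefit is less than the cost.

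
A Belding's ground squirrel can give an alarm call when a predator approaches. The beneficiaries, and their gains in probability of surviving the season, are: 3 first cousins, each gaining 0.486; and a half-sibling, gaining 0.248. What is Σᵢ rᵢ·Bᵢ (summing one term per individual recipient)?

r to a first cousin = 1/8 (first cousins share one grandparent pair — two paths of length 4: r = 2·(1/2)^4 = 1/8).
r to a half-sibling = 0.25 (half-sibs share one parent — one path of length 2: r = (1/2)^2 = 1/4).
Summing one r·B term per recipient: 3·0.125·0.486 + 1·0.25·0.248 = 0.24425.

0.24425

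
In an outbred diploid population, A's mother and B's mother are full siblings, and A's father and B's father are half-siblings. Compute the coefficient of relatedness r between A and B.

Relatedness sums over independent paths through distinct common ancestors.
A and B are related in two ways: first cousins through their mothers (r = 1/8) and half first cousins through their fathers (r = 1/16).
r = 1/8 + 1/16 = 3/16 = 0.1875.

0.1875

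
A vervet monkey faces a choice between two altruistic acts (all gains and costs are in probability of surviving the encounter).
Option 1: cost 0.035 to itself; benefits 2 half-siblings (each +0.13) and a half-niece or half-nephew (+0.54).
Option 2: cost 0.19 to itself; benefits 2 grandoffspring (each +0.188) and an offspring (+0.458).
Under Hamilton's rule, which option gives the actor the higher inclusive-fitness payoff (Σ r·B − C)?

Option 1: r to a half-sibling = 0.25.
Option 1: r to a half-niece or half-nephew = 0.125.
Option 1: Σ r·B − C = (2·0.25·0.13 + 1·0.125·0.54) − 0.035 = 0.0975.
Option 2: r to a grandoffspring = 0.25.
Option 2: r to an offspring = 0.5.
Option 2: Σ r·B − C = (2·0.25·0.188 + 1·0.5·0.458) − 0.19 = 0.133.
Option 2 has the higher net inclusive-fitness payoff.

Option 2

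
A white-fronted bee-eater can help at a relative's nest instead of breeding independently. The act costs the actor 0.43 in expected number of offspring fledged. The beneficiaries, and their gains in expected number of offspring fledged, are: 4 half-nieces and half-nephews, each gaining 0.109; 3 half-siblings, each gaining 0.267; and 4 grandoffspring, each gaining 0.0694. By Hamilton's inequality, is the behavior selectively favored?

Hamilton's rule: the trait is favored when the sum of r·B over every recipient exceeds the actor's cost C.
r to a half-niece or half-nephew = 0.125 (half-aunt/uncle↔niece/nephew: one path of length 3: r = (1/2)^3 = 1/8).
r to a half-sibling = 1/4 (half-sibs share one parent — one path of length 2: r = (1/2)^2 = 1/4).
r to a grandoffspring = 1/4 (two parent–offspring links: r = (1/2)^2 = 1/4).
Summing one r·B term per recipient: 4·0.125·0.109 + 3·0.25·0.267 + 4·0.25·0.0694 = 0.32415.
0.32415 < 0.43: the indirect benefit is less than the cost.

No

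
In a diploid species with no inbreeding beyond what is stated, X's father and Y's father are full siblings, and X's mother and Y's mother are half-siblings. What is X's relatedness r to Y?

Independent pedigree routes through distinct common ancestors add.
X and Y are related in two ways: first cousins through their fathers (r = 1/8) and half first cousins through their mothers (r = 1/16).
r = 1/8 + 1/16 = 3/16 = 0.1875.

0.1875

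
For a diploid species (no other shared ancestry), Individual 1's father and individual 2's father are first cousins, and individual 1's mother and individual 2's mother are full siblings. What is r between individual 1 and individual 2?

Wright's path rule: contributions from independent ancestry routes add.
Individual 1 and individual 2 are related in two ways: second cousins through their fathers (r = 1/32) and first cousins through their mothers (r = 1/8).
r = 1/32 + 1/8 = 5/32 = 0.15625.

0.15625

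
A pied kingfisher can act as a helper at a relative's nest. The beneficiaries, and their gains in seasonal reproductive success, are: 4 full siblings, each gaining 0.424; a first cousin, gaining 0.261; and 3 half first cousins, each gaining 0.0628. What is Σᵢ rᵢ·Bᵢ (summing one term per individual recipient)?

r to a full sibling = 0.5 (full sibs share both parents — two paths of length 2: r = 2·(1/2)^2 = 1/2).
r to a first cousin = 1/8 (first cousins share one grandparent pair — two paths of length 4: r = 2·(1/2)^4 = 1/8).
r to a half first cousin = 1/16 (half first cousins share one grandparent — one path of length 4: r = (1/2)^4 = 1/16).
Summing one r·B term per recipient: 4·0.5·0.424 + 1·0.125·0.261 + 3·0.0625·0.0628 = 0.8924.

0.8924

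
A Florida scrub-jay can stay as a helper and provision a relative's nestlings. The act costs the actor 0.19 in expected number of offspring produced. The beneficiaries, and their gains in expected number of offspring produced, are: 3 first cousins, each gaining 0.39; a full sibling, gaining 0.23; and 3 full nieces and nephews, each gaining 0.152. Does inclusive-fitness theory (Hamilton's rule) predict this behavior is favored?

Hamilton's rule: the trait is favored when the sum of r·B over every recipient exceeds the actor's cost C.
r to a first cousin = 1/8 (first cousins share one grandparent pair — two paths of length 4: r = 2·(1/2)^4 = 1/8).
r to a full sibling = 1/2 (full sibs share both parents — two paths of length 2: r = 2·(1/2)^2 = 1/2).
r to a full niece or nephew = 1/4 (full aunt/uncle↔niece/nephew: two paths of length 3 through the shared grandparent pair: r = 2·(1/2)^3 = 1/4).
Summing one r·B term per recipient: 3·0.125·0.39 + 1·0.5·0.23 + 3·0.25·0.152 = 0.37525.
0.37525 > 0.19: the indirect benefit exceeds the cost.

Yes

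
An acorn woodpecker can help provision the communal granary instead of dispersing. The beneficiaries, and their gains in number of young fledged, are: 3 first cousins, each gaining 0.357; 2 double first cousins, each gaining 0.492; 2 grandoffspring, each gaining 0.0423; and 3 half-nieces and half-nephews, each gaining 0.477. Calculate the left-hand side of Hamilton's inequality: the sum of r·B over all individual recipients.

r to a first cousin = 0.125 (first cousins share one grandparent pair — two paths of length 4: r = 2·(1/2)^4 = 1/8).
r to a double first cousin = 0.25 (double first cousins share both grandparent pairs — four paths of length 4: r = 4·(1/2)^4 = 1/4).
r to a grandoffspring = 1/4 (two parent–offspring links: r = (1/2)^2 = 1/4).
r to a half-niece or half-nephew = 1/8 (half-aunt/uncle↔niece/nephew: one path of length 3: r = (1/2)^3 = 1/8).
Summing one r·B term per recipient: 3·0.125·0.357 + 2·0.25·0.492 + 2·0.25·0.0423 + 3·0.125·0.477 = 0.5799.

0.5799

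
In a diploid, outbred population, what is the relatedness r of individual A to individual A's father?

Each parent–offspring link contributes a factor of 1/2, and independent paths through distinct common ancestors add.
One parent–offspring link: r = (1/2)^1 = 1/2.

0.5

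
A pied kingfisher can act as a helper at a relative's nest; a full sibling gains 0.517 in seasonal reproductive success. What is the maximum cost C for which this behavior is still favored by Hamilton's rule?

r to a full sibling = 0.5 (full sibs share both parents — two paths of length 2: r = 2·(1/2)^2 = 1/2).
Hamilton's rule: n·r·B > C, so the trait is favored while C < n·r·B = 1·0.5·0.517 = 0.2585.

0.2585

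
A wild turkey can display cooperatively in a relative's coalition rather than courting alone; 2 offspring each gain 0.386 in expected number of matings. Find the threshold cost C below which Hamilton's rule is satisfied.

0.386

r to an offspring = 1/2 (one parent–offspring link: r = (1/2)^1 = 1/2).
Hamilton's rule: n·r·B > C, so the trait is favored while C < n·r·B = 2·0.5·0.386 = 0.386.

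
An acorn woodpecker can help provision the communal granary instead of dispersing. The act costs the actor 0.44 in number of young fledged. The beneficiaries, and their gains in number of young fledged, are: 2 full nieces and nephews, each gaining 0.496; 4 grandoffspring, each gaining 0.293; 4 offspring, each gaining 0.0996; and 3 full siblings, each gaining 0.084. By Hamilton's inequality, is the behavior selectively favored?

Yes

Hamilton's rule: the trait is favored when the sum of r·B over every recipient exceeds the actor's cost C.
r to a full niece or nephew = 1/4 (full aunt/uncle↔niece/nephew: two paths of length 3 through the shared grandparent pair: r = 2·(1/2)^3 = 1/4).
r to a grandoffspring = 0.25 (two parent–offspring links: r = (1/2)^2 = 1/4).
r to an offspring = 0.5 (one parent–offspring link: r = (1/2)^1 = 1/2).
r to a full sibling = 1/2 (full sibs share both parents — two paths of length 2: r = 2·(1/2)^2 = 1/2).
Summing one r·B term per recipient: 2·0.25·0.496 + 4·0.25·0.293 + 4·0.5·0.0996 + 3·0.5·0.084 = 0.8662.
0.8662 > 0.44: the indirect benefit exceeds the cost.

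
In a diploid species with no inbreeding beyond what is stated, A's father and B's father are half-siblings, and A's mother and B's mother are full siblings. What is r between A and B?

0.1875

Independent pedigree routes through distinct common ancestors add.
A and B are related in two ways: half first cousins through their fathers (r = 1/16) and first cousins through their mothers (r = 1/8).
r = 1/16 + 1/8 = 0.1875.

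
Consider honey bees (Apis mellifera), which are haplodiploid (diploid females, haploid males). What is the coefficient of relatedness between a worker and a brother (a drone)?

0.25

Her haploid brother carries none of their father's genes and a random half of their mother's genome; that half matches the maternal half of her own genome with probability 1/2: r = 1/2 · 1/2 = 1/4.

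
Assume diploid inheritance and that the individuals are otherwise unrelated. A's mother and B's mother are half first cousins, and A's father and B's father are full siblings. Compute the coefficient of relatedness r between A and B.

0.140625

Independent pedigree routes through distinct common ancestors add.
A and B are related in two ways: half second cousins through their mothers (r = 1/64) and first cousins through their fathers (r = 1/8).
r = 1/64 + 1/8 = 9/64 = 0.140625.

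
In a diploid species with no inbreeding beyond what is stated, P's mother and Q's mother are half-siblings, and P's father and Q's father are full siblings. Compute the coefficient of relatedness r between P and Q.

Relatedness sums over independent paths through distinct common ancestors.
P and Q are related in two ways: half first cousins through their mothers (r = 1/16) and first cousins through their fathers (r = 1/8).
r = 1/16 + 1/8 = 3/16 = 0.1875.

0.1875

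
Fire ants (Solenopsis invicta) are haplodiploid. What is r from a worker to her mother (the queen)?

One meiotic link between diploid queen and diploid daughter: r = 1/2.

0.5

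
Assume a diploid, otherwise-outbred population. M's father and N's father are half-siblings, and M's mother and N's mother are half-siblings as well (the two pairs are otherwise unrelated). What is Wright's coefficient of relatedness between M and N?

Wright's path rule: contributions from independent ancestry routes add.
M and N are related in two ways: half first cousins through their fathers (r = 1/16) and half first cousins through their mothers (r = 1/16).
r = 1/16 + 1/16 = 0.125.

0.125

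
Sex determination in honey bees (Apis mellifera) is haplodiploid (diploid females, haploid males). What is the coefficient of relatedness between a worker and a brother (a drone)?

0.25

Her haploid brother carries none of their father's genes and a random half of their mother's genome; that half matches the maternal half of her own genome with probability 1/2: r = 1/2 · 1/2 = 1/4.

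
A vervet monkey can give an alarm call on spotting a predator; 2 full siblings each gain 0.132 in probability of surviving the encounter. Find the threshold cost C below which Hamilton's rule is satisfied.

0.132

r to a full sibling = 1/2 (full sibs share both parents — two paths of length 2: r = 2·(1/2)^2 = 1/2).
Hamilton's rule: n·r·B > C, so the trait is favored while C < n·r·B = 2·0.5·0.132 = 0.132.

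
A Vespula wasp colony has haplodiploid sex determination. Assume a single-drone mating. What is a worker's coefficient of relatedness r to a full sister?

0.75

Haplodiploid full sisters inherit their father's entire haploid genome identically (contributing 1/2) and on average half of their mother's contribution (1/2 · 1/2 = 1/4); r = 1/2 + 1/4 = 3/4.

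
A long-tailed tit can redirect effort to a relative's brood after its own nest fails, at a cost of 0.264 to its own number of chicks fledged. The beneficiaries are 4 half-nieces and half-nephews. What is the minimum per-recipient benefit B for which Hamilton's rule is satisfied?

0.528

r to a half-niece or half-nephew = 1/8 (half-aunt/uncle↔niece/nephew: one path of length 3: r = (1/2)^3 = 1/8).
Hamilton's rule with n recipients of equal r: n·r·B > C, so B > C/(n·r) = 0.264/(4·0.125) = 0.528.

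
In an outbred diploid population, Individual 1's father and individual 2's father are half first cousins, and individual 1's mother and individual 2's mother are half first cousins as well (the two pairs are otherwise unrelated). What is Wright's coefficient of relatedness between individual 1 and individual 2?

Relatedness sums over independent paths through distinct common ancestors.
Individual 1 and individual 2 are related in two ways: half second cousins through their fathers (r = 1/64) and half second cousins through their mothers (r = 1/64).
r = 1/64 + 1/64 = 1/32 = 0.03125.

0.03125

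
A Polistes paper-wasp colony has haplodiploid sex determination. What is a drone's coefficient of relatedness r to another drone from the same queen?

0.5

Haploid brothers each carry a random half of the queen's diploid genome, so on average they share half: r = 1/2.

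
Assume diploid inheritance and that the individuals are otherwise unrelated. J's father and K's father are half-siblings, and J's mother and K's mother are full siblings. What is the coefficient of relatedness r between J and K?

Wright's path rule: contributions from independent ancestry routes add.
J and K are related in two ways: half first cousins through their fathers (r = 1/16) and first cousins through their mothers (r = 1/8).
r = 1/16 + 1/8 = 3/16 = 0.1875.

0.1875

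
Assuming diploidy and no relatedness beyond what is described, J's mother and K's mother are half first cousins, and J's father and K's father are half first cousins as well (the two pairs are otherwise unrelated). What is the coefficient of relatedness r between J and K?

0.03125

With two independent routes of shared ancestry, r is the sum of the two contributions.
J and K are related in two ways: half second cousins through their mothers (r = 1/64) and half second cousins through their fathers (r = 1/64).
r = 1/64 + 1/64 = 0.03125.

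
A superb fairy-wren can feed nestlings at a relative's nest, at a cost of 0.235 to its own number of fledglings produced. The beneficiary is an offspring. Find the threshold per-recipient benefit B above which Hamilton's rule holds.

0.47

r to an offspring = 1/2 (one parent–offspring link: r = (1/2)^1 = 1/2).
Hamilton's rule with n recipients of equal r: n·r·B > C, so B > C/(n·r) = 0.235/(1·0.5) = 0.47.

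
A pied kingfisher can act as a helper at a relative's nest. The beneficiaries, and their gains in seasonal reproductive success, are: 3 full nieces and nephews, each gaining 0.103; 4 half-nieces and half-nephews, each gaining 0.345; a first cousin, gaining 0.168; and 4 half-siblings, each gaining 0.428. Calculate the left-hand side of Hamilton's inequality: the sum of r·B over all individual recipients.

r to a full niece or nephew = 1/4 (full aunt/uncle↔niece/nephew: two paths of length 3 through the shared grandparent pair: r = 2·(1/2)^3 = 1/4).
r to a half-niece or half-nephew = 1/8 (half-aunt/uncle↔niece/nephew: one path of length 3: r = (1/2)^3 = 1/8).
r to a first cousin = 1/8 (first cousins share one grandparent pair — two paths of length 4: r = 2·(1/2)^4 = 1/8).
r to a half-sibling = 1/4 (half-sibs share one parent — one path of length 2: r = (1/2)^2 = 1/4).
Summing one r·B term per recipient: 3·0.25·0.103 + 4·0.125·0.345 + 1·0.125·0.168 + 4·0.25·0.428 = 0.69875.

0.69875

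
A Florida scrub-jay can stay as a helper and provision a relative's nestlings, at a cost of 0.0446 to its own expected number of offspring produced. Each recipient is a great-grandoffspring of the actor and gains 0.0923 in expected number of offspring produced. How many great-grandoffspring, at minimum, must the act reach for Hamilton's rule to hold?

r to a great-grandoffspring = 1/8 (three parent–offspring links: r = (1/2)^3 = 1/8).
Hamilton's rule: n·r·B > C  ⇒  n > C/(r·B) = 0.0446/(0.125·0.0923) = 3.866.
The smallest integer exceeding 3.866 is 4.

4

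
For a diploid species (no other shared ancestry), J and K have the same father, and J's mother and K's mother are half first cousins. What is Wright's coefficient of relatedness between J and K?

Independent pedigree routes through distinct common ancestors add.
J and K are related in two ways: half-sibs through their shared father (r = 1/4) and half second cousins through their mothers (r = 1/64).
r = 1/4 + 1/64 = 0.265625.

0.265625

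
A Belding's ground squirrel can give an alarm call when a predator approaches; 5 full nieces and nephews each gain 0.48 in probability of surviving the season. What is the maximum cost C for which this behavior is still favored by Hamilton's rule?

0.6

r to a full niece or nephew = 1/4 (full aunt/uncle↔niece/nephew: two paths of length 3 through the shared grandparent pair: r = 2·(1/2)^3 = 1/4).
Hamilton's rule: n·r·B > C, so the trait is favored while C < n·r·B = 5·0.25·0.48 = 0.6.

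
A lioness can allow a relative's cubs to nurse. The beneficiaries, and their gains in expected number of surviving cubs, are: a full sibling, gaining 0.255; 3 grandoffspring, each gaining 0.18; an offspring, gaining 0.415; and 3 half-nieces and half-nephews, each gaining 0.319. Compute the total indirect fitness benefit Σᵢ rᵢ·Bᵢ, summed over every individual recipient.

r to a full sibling = 1/2 (full sibs share both parents — two paths of length 2: r = 2·(1/2)^2 = 1/2).
r to a grandoffspring = 1/4 (two parent–offspring links: r = (1/2)^2 = 1/4).
r to an offspring = 0.5 (one parent–offspring link: r = (1/2)^1 = 1/2).
r to a half-niece or half-nephew = 0.125 (half-aunt/uncle↔niece/nephew: one path of length 3: r = (1/2)^3 = 1/8).
Summing one r·B term per recipient: 1·0.5·0.255 + 3·0.25·0.18 + 1·0.5·0.415 + 3·0.125·0.319 = 0.589625.

0.589625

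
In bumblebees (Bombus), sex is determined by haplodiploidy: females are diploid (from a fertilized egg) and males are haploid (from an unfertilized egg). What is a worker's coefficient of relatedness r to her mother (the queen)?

0.5

One meiotic link between diploid queen and diploid daughter: r = 1/2.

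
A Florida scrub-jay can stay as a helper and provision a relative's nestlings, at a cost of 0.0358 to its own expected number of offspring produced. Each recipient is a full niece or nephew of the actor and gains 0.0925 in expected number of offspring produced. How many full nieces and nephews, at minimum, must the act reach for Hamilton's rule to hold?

2

r to a full niece or nephew = 0.25 (full aunt/uncle↔niece/nephew: two paths of length 3 through the shared grandparent pair: r = 2·(1/2)^3 = 1/4).
Hamilton's rule: n·r·B > C  ⇒  n > C/(r·B) = 0.0358/(0.25·0.0925) = 1.548.
The smallest integer exceeding 1.548 is 2.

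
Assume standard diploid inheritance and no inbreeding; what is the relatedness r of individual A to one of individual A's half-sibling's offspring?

0.125

Each parent–offspring link contributes a factor of 1/2, and independent paths through distinct common ancestors add.
Half-aunt/uncle↔niece/nephew: one path of length 3: r = (1/2)^3 = 1/8.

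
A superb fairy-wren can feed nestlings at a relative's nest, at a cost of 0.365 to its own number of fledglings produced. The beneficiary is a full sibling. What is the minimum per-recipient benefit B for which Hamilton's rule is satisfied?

r to a full sibling = 0.5 (full sibs share both parents — two paths of length 2: r = 2·(1/2)^2 = 1/2).
Hamilton's rule with n recipients of equal r: n·r·B > C, so B > C/(n·r) = 0.365/(1·0.5) = 0.73.

0.73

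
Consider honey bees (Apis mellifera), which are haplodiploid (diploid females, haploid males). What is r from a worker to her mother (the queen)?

One meiotic link between diploid queen and diploid daughter: r = 1/2.

0.5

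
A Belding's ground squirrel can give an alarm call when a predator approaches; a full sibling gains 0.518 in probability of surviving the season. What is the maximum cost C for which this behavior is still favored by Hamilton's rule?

r to a full sibling = 1/2 (full sibs share both parents — two paths of length 2: r = 2·(1/2)^2 = 1/2).
Hamilton's rule: n·r·B > C, so the trait is favored while C < n·r·B = 1·0.5·0.518 = 0.259.

0.259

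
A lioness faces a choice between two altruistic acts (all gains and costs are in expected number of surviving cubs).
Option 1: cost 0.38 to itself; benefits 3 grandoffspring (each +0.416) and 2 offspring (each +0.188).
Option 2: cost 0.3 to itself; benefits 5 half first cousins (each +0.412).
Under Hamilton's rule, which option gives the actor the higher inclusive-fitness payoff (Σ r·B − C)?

Option 1

Option 1: r to a grandoffspring = 0.25.
Option 1: r to an offspring = 0.5.
Option 1: Σ r·B − C = (3·0.25·0.416 + 2·0.5·0.188) − 0.38 = 0.12.
Option 2: r to a half first cousin = 0.0625.
Option 2: Σ r·B − C = (5·0.0625·0.412) − 0.3 = -0.17125.
Option 1 has the higher net inclusive-fitness payoff.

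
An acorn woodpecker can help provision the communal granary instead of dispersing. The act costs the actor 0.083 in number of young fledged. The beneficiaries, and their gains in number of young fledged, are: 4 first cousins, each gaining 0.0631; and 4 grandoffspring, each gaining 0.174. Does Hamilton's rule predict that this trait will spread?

Yes

Hamilton's rule: the trait is favored when the sum of r·B over every recipient exceeds the actor's cost C.
r to a first cousin = 0.125 (first cousins share one grandparent pair — two paths of length 4: r = 2·(1/2)^4 = 1/8).
r to a grandoffspring = 0.25 (two parent–offspring links: r = (1/2)^2 = 1/4).
Summing one r·B term per recipient: 4·0.125·0.0631 + 4·0.25·0.174 = 0.20555.
0.20555 > 0.083: the indirect benefit exceeds the cost.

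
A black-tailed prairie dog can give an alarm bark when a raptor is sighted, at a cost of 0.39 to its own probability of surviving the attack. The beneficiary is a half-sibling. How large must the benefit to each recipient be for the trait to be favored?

1.56

r to a half-sibling = 0.25 (half-sibs share one parent — one path of length 2: r = (1/2)^2 = 1/4).
Hamilton's rule with n recipients of equal r: n·r·B > C, so B > C/(n·r) = 0.39/(1·0.25) = 1.56.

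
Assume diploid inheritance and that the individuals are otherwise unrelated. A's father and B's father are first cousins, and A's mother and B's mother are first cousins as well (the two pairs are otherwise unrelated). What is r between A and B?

Wright's path rule: contributions from independent ancestry routes add.
A and B are related in two ways: second cousins through their fathers (r = 1/32) and second cousins through their mothers (r = 1/32).
r = 1/32 + 1/32 = 0.0625.

0.0625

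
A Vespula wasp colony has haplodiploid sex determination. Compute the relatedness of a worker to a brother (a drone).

Her haploid brother carries none of their father's genes and a random half of their mother's genome; that half matches the maternal half of her own genome with probability 1/2: r = 1/2 · 1/2 = 1/4.

0.25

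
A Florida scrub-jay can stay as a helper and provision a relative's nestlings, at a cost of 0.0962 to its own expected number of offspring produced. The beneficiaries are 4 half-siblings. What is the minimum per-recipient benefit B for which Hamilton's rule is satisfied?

0.0962

r to a half-sibling = 0.25 (half-sibs share one parent — one path of length 2: r = (1/2)^2 = 1/4).
Hamilton's rule with n recipients of equal r: n·r·B > C, so B > C/(n·r) = 0.0962/(4·0.25) = 0.0962.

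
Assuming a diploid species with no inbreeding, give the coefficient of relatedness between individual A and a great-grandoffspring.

0.125

Each parent–offspring link contributes a factor of 1/2, and independent paths through distinct common ancestors add.
Three parent–offspring links: r = (1/2)^3 = 1/8.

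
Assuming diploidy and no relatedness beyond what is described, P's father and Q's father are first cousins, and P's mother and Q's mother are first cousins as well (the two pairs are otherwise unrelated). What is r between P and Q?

With two independent routes of shared ancestry, r is the sum of the two contributions.
P and Q are related in two ways: second cousins through their fathers (r = 1/32) and second cousins through their mothers (r = 1/32).
r = 1/32 + 1/32 = 0.0625.

0.0625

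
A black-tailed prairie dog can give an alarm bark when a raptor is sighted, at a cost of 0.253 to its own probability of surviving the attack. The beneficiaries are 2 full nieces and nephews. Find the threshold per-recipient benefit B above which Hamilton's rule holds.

0.506

r to a full niece or nephew = 0.25 (full aunt/uncle↔niece/nephew: two paths of length 3 through the shared grandparent pair: r = 2·(1/2)^3 = 1/4).
Hamilton's rule with n recipients of equal r: n·r·B > C, so B > C/(n·r) = 0.253/(2·0.25) = 0.506.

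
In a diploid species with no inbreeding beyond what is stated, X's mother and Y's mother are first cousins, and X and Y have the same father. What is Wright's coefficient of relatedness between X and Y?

0.28125

Wright's path rule: contributions from independent ancestry routes add.
X and Y are related in two ways: second cousins through their mothers (r = 1/32) and half-sibs through their shared father (r = 1/4).
r = 1/32 + 1/4 = 9/32 = 0.28125.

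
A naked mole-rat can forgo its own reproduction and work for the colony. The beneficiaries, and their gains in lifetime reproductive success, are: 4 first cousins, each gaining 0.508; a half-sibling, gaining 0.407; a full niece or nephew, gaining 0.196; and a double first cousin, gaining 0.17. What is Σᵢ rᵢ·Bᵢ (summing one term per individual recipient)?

r to a first cousin = 0.125 (first cousins share one grandparent pair — two paths of length 4: r = 2·(1/2)^4 = 1/8).
r to a half-sibling = 1/4 (half-sibs share one parent — one path of length 2: r = (1/2)^2 = 1/4).
r to a full niece or nephew = 1/4 (full aunt/uncle↔niece/nephew: two paths of length 3 through the shared grandparent pair: r = 2·(1/2)^3 = 1/4).
r to a double first cousin = 1/4 (double first cousins share both grandparent pairs — four paths of length 4: r = 4·(1/2)^4 = 1/4).
Summing one r·B term per recipient: 4·0.125·0.508 + 1·0.25·0.407 + 1·0.25·0.196 + 1·0.25·0.17 = 0.44725.

0.44725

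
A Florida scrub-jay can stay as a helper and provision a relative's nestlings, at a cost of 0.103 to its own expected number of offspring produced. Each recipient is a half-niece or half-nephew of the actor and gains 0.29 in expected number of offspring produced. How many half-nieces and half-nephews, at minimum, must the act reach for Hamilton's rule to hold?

r to a half-niece or half-nephew = 1/8 (half-aunt/uncle↔niece/nephew: one path of length 3: r = (1/2)^3 = 1/8).
Hamilton's rule: n·r·B > C  ⇒  n > C/(r·B) = 0.103/(0.125·0.29) = 2.841.
The smallest integer exceeding 2.841 is 3.

3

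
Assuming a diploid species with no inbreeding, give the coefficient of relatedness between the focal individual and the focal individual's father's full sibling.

Each parent–offspring link contributes a factor of 1/2, and independent paths through distinct common ancestors add.
Full aunt/uncle↔niece/nephew: two paths of length 3 through the shared grandparent pair: r = 2·(1/2)^3 = 1/4.

0.25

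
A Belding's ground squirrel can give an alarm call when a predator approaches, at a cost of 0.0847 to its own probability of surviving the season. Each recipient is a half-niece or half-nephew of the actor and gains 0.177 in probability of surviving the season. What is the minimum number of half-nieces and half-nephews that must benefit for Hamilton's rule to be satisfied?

r to a half-niece or half-nephew = 1/8 (half-aunt/uncle↔niece/nephew: one path of length 3: r = (1/2)^3 = 1/8).
Hamilton's rule: n·r·B > C  ⇒  n > C/(r·B) = 0.0847/(0.125·0.177) = 3.828.
The smallest integer exceeding 3.828 is 4.

4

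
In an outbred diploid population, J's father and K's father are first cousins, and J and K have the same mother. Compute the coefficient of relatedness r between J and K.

Relatedness sums over independent paths through distinct common ancestors.
J and K are related in two ways: second cousins through their fathers (r = 1/32) and half-sibs through their shared mother (r = 1/4).
r = 1/32 + 1/4 = 9/32 = 0.28125.

0.28125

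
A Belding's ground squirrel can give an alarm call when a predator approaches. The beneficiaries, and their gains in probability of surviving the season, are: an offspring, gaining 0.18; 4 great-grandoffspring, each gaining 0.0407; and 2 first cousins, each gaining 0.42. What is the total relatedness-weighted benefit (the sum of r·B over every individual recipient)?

r to an offspring = 0.5 (one parent–offspring link: r = (1/2)^1 = 1/2).
r to a great-grandoffspring = 0.125 (three parent–offspring links: r = (1/2)^3 = 1/8).
r to a first cousin = 0.125 (first cousins share one grandparent pair — two paths of length 4: r = 2·(1/2)^4 = 1/8).
Summing one r·B term per recipient: 1·0.5·0.18 + 4·0.125·0.0407 + 2·0.125·0.42 = 0.21535.

0.21535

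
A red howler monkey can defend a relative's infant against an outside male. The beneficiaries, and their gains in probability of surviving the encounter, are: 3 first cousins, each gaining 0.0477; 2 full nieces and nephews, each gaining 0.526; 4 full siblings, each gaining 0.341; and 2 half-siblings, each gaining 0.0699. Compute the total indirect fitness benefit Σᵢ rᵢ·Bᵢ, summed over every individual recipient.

r to a first cousin = 0.125 (first cousins share one grandparent pair — two paths of length 4: r = 2·(1/2)^4 = 1/8).
r to a full niece or nephew = 1/4 (full aunt/uncle↔niece/nephew: two paths of length 3 through the shared grandparent pair: r = 2·(1/2)^3 = 1/4).
r to a full sibling = 1/2 (full sibs share both parents — two paths of length 2: r = 2·(1/2)^2 = 1/2).
r to a half-sibling = 1/4 (half-sibs share one parent — one path of length 2: r = (1/2)^2 = 1/4).
Summing one r·B term per recipient: 3·0.125·0.0477 + 2·0.25·0.526 + 4·0.5·0.341 + 2·0.25·0.0699 = 0.9978375.

0.9978375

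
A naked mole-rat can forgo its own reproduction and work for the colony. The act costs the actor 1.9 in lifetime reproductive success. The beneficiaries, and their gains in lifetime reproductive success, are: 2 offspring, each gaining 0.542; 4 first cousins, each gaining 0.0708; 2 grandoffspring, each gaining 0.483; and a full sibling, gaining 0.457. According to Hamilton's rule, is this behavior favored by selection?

Hamilton's rule: the trait is favored when the sum of r·B over every recipient exceeds the actor's cost C.
r to an offspring = 0.5 (one parent–offspring link: r = (1/2)^1 = 1/2).
r to a first cousin = 0.125 (first cousins share one grandparent pair — two paths of length 4: r = 2·(1/2)^4 = 1/8).
r to a grandoffspring = 0.25 (two parent–offspring links: r = (1/2)^2 = 1/4).
r to a full sibling = 1/2 (full sibs share both parents — two paths of length 2: r = 2·(1/2)^2 = 1/2).
Summing one r·B term per recipient: 2·0.5·0.542 + 4·0.125·0.0708 + 2·0.25·0.483 + 1·0.5·0.457 = 1.0474.
1.0474 < 1.9: the indirect benefit is less than the cost.

No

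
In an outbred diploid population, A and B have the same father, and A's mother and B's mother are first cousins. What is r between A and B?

0.28125

Wright's path rule: contributions from independent ancestry routes add.
A and B are related in two ways: half-sibs through their shared father (r = 1/4) and second cousins through their mothers (r = 1/32).
r = 1/4 + 1/32 = 9/32 = 0.28125.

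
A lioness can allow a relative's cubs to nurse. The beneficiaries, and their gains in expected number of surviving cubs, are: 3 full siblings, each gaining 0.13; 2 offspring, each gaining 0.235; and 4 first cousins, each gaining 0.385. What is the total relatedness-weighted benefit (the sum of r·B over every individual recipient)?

0.6225

r to a full sibling = 0.5 (full sibs share both parents — two paths of length 2: r = 2·(1/2)^2 = 1/2).
r to an offspring = 1/2 (one parent–offspring link: r = (1/2)^1 = 1/2).
r to a first cousin = 0.125 (first cousins share one grandparent pair — two paths of length 4: r = 2·(1/2)^4 = 1/8).
Summing one r·B term per recipient: 3·0.5·0.13 + 2·0.5·0.235 + 4·0.125·0.385 = 0.6225.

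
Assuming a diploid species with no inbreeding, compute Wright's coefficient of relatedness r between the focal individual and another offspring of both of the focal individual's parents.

Each parent–offspring link contributes a factor of 1/2, and independent paths through distinct common ancestors add.
Full sibs share both parents — two paths of length 2: r = 2·(1/2)^2 = 1/2.

0.5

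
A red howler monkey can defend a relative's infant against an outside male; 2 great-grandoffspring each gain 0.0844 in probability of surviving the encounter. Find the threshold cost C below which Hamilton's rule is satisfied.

0.0211

r to a great-grandoffspring = 0.125 (three parent–offspring links: r = (1/2)^3 = 1/8).
Hamilton's rule: n·r·B > C, so the trait is favored while C < n·r·B = 2·0.125·0.0844 = 0.0211.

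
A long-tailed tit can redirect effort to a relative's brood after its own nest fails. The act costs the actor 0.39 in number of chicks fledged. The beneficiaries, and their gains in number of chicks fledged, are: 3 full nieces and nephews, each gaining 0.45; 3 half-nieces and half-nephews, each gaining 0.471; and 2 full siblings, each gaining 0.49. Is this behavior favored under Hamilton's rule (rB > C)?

Hamilton's rule: the trait is favored when the sum of r·B over every recipient exceeds the actor's cost C.
r to a full niece or nephew = 1/4 (full aunt/uncle↔niece/nephew: two paths of length 3 through the shared grandparent pair: r = 2·(1/2)^3 = 1/4).
r to a half-niece or half-nephew = 0.125 (half-aunt/uncle↔niece/nephew: one path of length 3: r = (1/2)^3 = 1/8).
r to a full sibling = 0.5 (full sibs share both parents — two paths of length 2: r = 2·(1/2)^2 = 1/2).
Summing one r·B term per recipient: 3·0.25·0.45 + 3·0.125·0.471 + 2·0.5·0.49 = 1.004125.
1.004125 > 0.39: the indirect benefit exceeds the cost.

Yes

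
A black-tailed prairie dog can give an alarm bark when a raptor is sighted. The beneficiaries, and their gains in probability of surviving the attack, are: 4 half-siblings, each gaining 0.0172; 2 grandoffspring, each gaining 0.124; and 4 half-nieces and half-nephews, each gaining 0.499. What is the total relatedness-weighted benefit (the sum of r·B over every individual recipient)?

0.3287

r to a half-sibling = 1/4 (half-sibs share one parent — one path of length 2: r = (1/2)^2 = 1/4).
r to a grandoffspring = 0.25 (two parent–offspring links: r = (1/2)^2 = 1/4).
r to a half-niece or half-nephew = 1/8 (half-aunt/uncle↔niece/nephew: one path of length 3: r = (1/2)^3 = 1/8).
Summing one r·B term per recipient: 4·0.25·0.0172 + 2·0.25·0.124 + 4·0.125·0.499 = 0.3287.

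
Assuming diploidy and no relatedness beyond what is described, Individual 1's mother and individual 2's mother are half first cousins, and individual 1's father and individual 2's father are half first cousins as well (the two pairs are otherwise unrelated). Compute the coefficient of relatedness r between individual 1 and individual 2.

0.03125

Wright's path rule: contributions from independent ancestry routes add.
Individual 1 and individual 2 are related in two ways: half second cousins through their mothers (r = 1/64) and half second cousins through their fathers (r = 1/64).
r = 1/64 + 1/64 = 1/32 = 0.03125.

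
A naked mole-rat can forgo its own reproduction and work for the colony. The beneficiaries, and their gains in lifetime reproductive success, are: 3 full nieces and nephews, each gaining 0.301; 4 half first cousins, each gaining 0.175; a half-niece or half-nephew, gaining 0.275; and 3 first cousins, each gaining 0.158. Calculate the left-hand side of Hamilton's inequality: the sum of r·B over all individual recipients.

0.363125

r to a full niece or nephew = 0.25 (full aunt/uncle↔niece/nephew: two paths of length 3 through the shared grandparent pair: r = 2·(1/2)^3 = 1/4).
r to a half first cousin = 0.0625 (half first cousins share one grandparent — one path of length 4: r = (1/2)^4 = 1/16).
r to a half-niece or half-nephew = 0.125 (half-aunt/uncle↔niece/nephew: one path of length 3: r = (1/2)^3 = 1/8).
r to a first cousin = 1/8 (first cousins share one grandparent pair — two paths of length 4: r = 2·(1/2)^4 = 1/8).
Summing one r·B term per recipient: 3·0.25·0.301 + 4·0.0625·0.175 + 1·0.125·0.275 + 3·0.125·0.158 = 0.363125.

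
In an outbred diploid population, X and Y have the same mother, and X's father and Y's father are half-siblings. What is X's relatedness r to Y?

Wright's path rule: contributions from independent ancestry routes add.
X and Y are related in two ways: half-sibs through their shared mother (r = 1/4) and half first cousins through their fathers (r = 1/16).
r = 1/4 + 1/16 = 0.3125.

0.3125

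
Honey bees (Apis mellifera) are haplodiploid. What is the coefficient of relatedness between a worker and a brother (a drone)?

0.25

Her haploid brother carries none of their father's genes and a random half of their mother's genome; that half matches the maternal half of her own genome with probability 1/2: r = 1/2 · 1/2 = 1/4.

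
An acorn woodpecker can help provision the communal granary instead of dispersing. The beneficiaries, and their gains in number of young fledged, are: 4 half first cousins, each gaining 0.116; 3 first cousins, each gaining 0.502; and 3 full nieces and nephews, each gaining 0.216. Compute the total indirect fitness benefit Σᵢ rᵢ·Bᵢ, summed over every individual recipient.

r to a half first cousin = 0.0625 (half first cousins share one grandparent — one path of length 4: r = (1/2)^4 = 1/16).
r to a first cousin = 0.125 (first cousins share one grandparent pair — two paths of length 4: r = 2·(1/2)^4 = 1/8).
r to a full niece or nephew = 0.25 (full aunt/uncle↔niece/nephew: two paths of length 3 through the shared grandparent pair: r = 2·(1/2)^3 = 1/4).
Summing one r·B term per recipient: 4·0.0625·0.116 + 3·0.125·0.502 + 3·0.25·0.216 = 0.37925.

0.37925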